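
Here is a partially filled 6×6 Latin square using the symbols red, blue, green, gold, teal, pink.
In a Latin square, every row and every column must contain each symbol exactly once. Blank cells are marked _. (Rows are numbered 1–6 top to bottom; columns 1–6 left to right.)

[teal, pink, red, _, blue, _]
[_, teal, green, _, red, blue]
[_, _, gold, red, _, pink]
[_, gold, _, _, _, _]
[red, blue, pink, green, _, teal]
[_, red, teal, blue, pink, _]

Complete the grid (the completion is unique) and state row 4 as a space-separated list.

Row 4, column 3: row 4 has {gold} and column 3 has {red, green, gold, teal, pink}, leaving only blue.
Row 1, column 4: row 1 has {red, blue, teal, pink} and column 4 has {red, blue, green}, leaving only gold.
Row 1, column 6: row 1 has {red, blue, gold, teal, pink} and column 6 has {blue, teal, pink}, leaving only green.
Row 4, column 6: row 4 has {blue, gold} and column 6 has {blue, green, teal, pink}, leaving only red.
Row 2, column 4: row 2 has {red, blue, green, teal} and column 4 has {red, blue, green, gold}, leaving only pink.
Row 4, column 4: row 4 has {red, blue, gold} and column 4 has {red, blue, green, gold, pink}, leaving only teal.
Row 4, column 5: row 4 has {red, blue, gold, teal} and column 5 has {red, blue, pink}, leaving only green.
Row 4, column 1: row 4 has {red, blue, green, gold, teal} and column 1 has {red, teal}, leaving only pink.
So row 4 reads: pink gold blue teal green red.

pink gold blue teal green red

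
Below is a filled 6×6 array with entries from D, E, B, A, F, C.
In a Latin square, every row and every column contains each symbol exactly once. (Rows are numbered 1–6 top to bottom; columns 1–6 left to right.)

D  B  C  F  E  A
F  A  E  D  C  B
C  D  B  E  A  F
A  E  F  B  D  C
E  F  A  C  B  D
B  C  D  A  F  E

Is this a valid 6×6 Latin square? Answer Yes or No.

Each row is a permutation of the 6 symbols, and so is each column.

Yes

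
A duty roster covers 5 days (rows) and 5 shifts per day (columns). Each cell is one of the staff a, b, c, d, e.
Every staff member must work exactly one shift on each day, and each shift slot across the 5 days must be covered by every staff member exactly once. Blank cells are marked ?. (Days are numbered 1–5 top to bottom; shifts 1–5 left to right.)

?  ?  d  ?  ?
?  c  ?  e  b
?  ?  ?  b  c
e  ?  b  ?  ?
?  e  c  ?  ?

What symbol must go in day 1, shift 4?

Day 2, shift 3: day 2 has {b, c, e} and shift 3 has {b, c, d}, leaving only a.
Day 2, shift 1: day 2 has {a, b, c, e} and shift 1 has {e}, leaving only d.
Day 3, shift 1: day 3 has {b, c} and shift 1 has {d, e}, leaving only a.
Day 3, shift 2: day 3 has {a, b, c} and shift 2 has {c, e}, leaving only d.
Day 3, shift 3: day 3 has {a, b, c, d} and shift 3 has {a, b, c, d}, leaving only e.
Day 4, shift 2: day 4 has {b, e} and shift 2 has {c, d, e}, leaving only a.
Day 1, shift 2: day 1 has {d} and shift 2 has {a, c, d, e}, leaving only b.
Day 1, shift 1: day 1 has {b, d} and shift 1 has {a, d, e}, leaving only c.
Day 1 already has {b, c, d} and shift 4 already has {b, e}, so day 1, shift 4 must be a.

a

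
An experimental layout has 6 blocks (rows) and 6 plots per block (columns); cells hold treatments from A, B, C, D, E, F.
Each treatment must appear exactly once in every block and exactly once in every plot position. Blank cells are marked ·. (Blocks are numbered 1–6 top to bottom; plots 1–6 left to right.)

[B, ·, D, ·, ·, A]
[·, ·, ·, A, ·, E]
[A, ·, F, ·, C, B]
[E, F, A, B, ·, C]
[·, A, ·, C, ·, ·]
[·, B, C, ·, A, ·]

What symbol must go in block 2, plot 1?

Block 2, plot 3: block 2 has {A, E} and plot 3 has {A, C, D, F}, leaving only B.
Block 4, plot 5: block 4 has {A, B, C, E, F} and plot 5 has {A, C}, leaving only D.
Block 2, plot 5: block 2 has {A, B, E} and plot 5 has {A, C, D}, leaving only F.
Block 1, plot 5: block 1 has {A, B, D} and plot 5 has {A, C, D, F}, leaving only E.
Block 1, plot 2: block 1 has {A, B, D, E} and plot 2 has {A, B, F}, leaving only C.
Block 1, plot 4: block 1 has {A, B, C, D, E} and plot 4 has {A, B, C}, leaving only F.
Block 2, plot 2: block 2 has {A, B, E, F} and plot 2 has {A, B, C, F}, leaving only D.
Block 2 already has {A, B, D, E, F} and plot 1 already has {A, B, E}, so block 2, plot 1 must be C.

C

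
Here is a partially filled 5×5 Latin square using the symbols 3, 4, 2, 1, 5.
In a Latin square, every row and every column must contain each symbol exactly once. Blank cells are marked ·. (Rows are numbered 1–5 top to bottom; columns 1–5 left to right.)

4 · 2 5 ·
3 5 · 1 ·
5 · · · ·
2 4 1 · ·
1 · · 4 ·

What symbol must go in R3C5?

4

Row 2, column 3: row 2 has {3, 1, 5} and column 3 has {2, 1}, leaving only 4.
Row 2, column 5: row 2 has {3, 4, 1, 5} and column 5 has {}, leaving only 2.
Row 3, column 3: row 3 has {5} and column 3 has {4, 2, 1}, leaving only 3.
Row 3, column 4: row 3 has {3, 5} and column 4 has {4, 1, 5}, leaving only 2.
Row 3, column 2: row 3 has {3, 2, 5} and column 2 has {4, 5}, leaving only 1.
Row 3 already has {3, 2, 1, 5} and column 5 already has {2}, so row 3, column 5 must be 4.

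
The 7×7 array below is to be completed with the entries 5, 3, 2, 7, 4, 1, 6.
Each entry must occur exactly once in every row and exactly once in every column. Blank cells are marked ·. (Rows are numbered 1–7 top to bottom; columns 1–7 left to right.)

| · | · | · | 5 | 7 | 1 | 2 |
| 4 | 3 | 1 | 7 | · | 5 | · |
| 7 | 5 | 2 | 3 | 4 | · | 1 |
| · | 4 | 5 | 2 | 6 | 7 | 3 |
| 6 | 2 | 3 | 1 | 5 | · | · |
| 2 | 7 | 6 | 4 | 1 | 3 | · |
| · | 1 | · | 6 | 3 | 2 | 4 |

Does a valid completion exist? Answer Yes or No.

Yes

No row or column among the givens repeats a symbol, and propagating forced cells runs into no contradiction.
One valid completion exists (for instance, 3 6 4 5 7 1 2 / 4 3 1 7 2 5 6 / 7 5 2 3 4 6 1 / 1 4 5 2 6 7 3 / 6 2 3 1 5 4 7 / 2 7 6 4 1 3 5 / 5 1 7 6 3 2 4).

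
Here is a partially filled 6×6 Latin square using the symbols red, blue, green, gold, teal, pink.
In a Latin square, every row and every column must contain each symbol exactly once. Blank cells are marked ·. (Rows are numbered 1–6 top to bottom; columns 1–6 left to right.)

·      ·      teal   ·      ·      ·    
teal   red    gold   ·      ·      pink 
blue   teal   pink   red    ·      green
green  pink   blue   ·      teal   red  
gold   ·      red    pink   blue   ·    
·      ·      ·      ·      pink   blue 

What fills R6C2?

gold

Row 1, column 6: row 1 has {teal} and column 6 has {red, blue, green, pink}, leaving only gold.
Row 2, column 5: row 2 has {red, gold, teal, pink} and column 5 has {blue, teal, pink}, leaving only green.
Row 1, column 5: row 1 has {gold, teal} and column 5 has {blue, green, teal, pink}, leaving only red.
Row 1, column 1: row 1 has {red, gold, teal} and column 1 has {blue, green, gold, teal}, leaving only pink.
Row 2, column 4: row 2 has {red, green, gold, teal, pink} and column 4 has {red, pink}, leaving only blue.
Row 1, column 4: row 1 has {red, gold, teal, pink} and column 4 has {red, blue, pink}, leaving only green.
Row 1, column 2: row 1 has {red, green, gold, teal, pink} and column 2 has {red, teal, pink}, leaving only blue.
Row 3, column 5: row 3 has {red, blue, green, teal, pink} and column 5 has {red, blue, green, teal, pink}, leaving only gold.
Row 4, column 4: row 4 has {red, blue, green, teal, pink} and column 4 has {red, blue, green, pink}, leaving only gold.
Row 5, column 2: row 5 has {red, blue, gold, pink} and column 2 has {red, blue, teal, pink}, leaving only green.
Row 6 already has {blue, pink} and column 2 already has {red, blue, green, teal, pink}, so row 6, column 2 must be gold.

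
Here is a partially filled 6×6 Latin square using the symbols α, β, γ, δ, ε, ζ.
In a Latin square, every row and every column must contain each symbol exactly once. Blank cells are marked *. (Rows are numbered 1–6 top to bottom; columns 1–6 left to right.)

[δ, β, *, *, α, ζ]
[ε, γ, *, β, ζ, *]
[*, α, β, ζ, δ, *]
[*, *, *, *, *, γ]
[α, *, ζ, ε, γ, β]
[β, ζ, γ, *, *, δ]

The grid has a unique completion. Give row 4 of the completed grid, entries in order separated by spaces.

Row 4, column 1: row 4 has {γ} and column 1 has {α, β, δ, ε}, leaving only ζ.
Row 1, column 3: row 1 has {α, β, δ, ζ} and column 3 has {β, γ, ζ}, leaving only ε.
Row 1, column 4: row 1 has {α, β, δ, ε, ζ} and column 4 has {β, ε, ζ}, leaving only γ.
Row 2, column 6: row 2 has {β, γ, ε, ζ} and column 6 has {β, γ, δ, ζ}, leaving only α.
Row 2, column 3: row 2 has {α, β, γ, ε, ζ} and column 3 has {β, γ, ε, ζ}, leaving only δ.
Row 4, column 3: row 4 has {γ, ζ} and column 3 has {β, γ, δ, ε, ζ}, leaving only α.
Row 4, column 4: row 4 has {α, γ, ζ} and column 4 has {β, γ, ε, ζ}, leaving only δ.
Row 4, column 2: row 4 has {α, γ, δ, ζ} and column 2 has {α, β, γ, ζ}, leaving only ε.
Row 4, column 5: row 4 has {α, γ, δ, ε, ζ} and column 5 has {α, γ, δ, ζ}, leaving only β.
So row 4 reads: ζ ε α δ β γ.

ζ ε α δ β γ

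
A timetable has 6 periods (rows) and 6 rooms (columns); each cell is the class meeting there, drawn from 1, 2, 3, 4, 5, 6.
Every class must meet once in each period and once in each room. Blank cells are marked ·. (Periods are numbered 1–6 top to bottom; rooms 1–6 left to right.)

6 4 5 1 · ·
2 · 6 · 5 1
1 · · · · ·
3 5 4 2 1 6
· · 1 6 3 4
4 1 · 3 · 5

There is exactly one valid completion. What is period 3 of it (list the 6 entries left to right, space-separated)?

1 6 3 5 4 2

Period 1, room 5: period 1 has {1, 4, 5, 6} and room 5 has {1, 3, 5}, leaving only 2.
Period 1, room 6: period 1 has {1, 2, 4, 5, 6} and room 6 has {1, 4, 5, 6}, leaving only 3.
Period 3, room 6: period 3 has {1} and room 6 has {1, 3, 4, 5, 6}, leaving only 2.
Period 3, room 3: period 3 has {1, 2} and room 3 has {1, 4, 5, 6}, leaving only 3.
Period 3, room 2: period 3 has {1, 2, 3} and room 2 has {1, 4, 5}, leaving only 6.
Period 3, room 5: period 3 has {1, 2, 3, 6} and room 5 has {1, 2, 3, 5}, leaving only 4.
Period 3, room 4: period 3 has {1, 2, 3, 4, 6} and room 4 has {1, 2, 3, 6}, leaving only 5.
So period 3 reads: 1 6 3 5 4 2.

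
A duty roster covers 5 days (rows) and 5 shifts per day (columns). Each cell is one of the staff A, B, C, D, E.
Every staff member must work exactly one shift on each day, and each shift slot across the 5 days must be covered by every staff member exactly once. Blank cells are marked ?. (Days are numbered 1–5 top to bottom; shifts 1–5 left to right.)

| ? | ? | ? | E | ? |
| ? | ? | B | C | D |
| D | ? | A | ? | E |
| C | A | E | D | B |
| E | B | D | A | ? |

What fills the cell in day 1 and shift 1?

Day 1, shift 3: day 1 has {E} and shift 3 has {A, B, D, E}, leaving only C.
Day 1, shift 2: day 1 has {C, E} and shift 2 has {A, B}, leaving only D.
Day 1, shift 5: day 1 has {C, D, E} and shift 5 has {B, D, E}, leaving only A.
Day 1 already has {A, C, D, E} and shift 1 already has {C, D, E}, so day 1, shift 1 must be B.

B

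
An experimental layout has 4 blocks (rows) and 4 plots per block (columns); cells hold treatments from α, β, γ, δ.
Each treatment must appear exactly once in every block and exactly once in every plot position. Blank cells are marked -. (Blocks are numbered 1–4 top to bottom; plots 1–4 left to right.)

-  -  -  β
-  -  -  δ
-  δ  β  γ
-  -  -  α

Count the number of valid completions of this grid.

Block 1, plot 1: eliminating its block and plot leaves {α, γ, δ}.
Block 1, plot 2: eliminating its block and plot leaves {α, γ}.
Block 1, plot 3: eliminating its block and plot leaves {α, γ, δ}.
Block 2, plot 1: eliminating its block and plot leaves {α, β, γ}.
Block 2, plot 2: eliminating its block and plot leaves {α, β, γ}.
Block 2, plot 3: eliminating its block and plot leaves {α, γ}.
Block 3, plot 1: eliminating its block and plot leaves {α}.
Block 4, plot 1: eliminating its block and plot leaves {β, γ, δ}.
Block 4, plot 2: eliminating its block and plot leaves {β, γ}.
Block 4, plot 3: eliminating its block and plot leaves {γ, δ}.
Enumerating the assignments across these blanks that avoid any block or plot repeat gives 4 completions.

4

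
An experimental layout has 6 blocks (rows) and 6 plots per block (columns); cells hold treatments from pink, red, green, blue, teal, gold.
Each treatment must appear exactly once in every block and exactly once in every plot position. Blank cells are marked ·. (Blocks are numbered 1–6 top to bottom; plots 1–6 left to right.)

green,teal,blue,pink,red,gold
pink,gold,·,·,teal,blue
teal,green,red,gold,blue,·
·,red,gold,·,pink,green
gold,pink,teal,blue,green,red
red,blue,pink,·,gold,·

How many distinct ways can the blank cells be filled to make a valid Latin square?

Block 2, plot 3: eliminating its block and plot leaves {green}.
Block 2, plot 4: eliminating its block and plot leaves {red, green}.
Block 3, plot 6: eliminating its block and plot leaves {pink}.
Block 4, plot 1: eliminating its block and plot leaves {blue}.
Block 4, plot 4: eliminating its block and plot leaves {teal}.
Block 6, plot 4: eliminating its block and plot leaves {green, teal}.
Block 6, plot 6: eliminating its block and plot leaves {teal}.
Only one assignment across all blanks avoids any block or plot repeat, giving 1 completion.

1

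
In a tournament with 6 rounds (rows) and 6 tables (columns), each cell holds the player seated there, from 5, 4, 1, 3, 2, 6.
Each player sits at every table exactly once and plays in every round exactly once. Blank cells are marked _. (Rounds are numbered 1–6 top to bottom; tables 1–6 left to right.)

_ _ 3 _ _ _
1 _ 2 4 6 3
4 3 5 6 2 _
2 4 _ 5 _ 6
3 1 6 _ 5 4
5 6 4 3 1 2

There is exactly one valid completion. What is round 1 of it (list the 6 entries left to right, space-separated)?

6 2 3 1 4 5

Round 1, table 1: round 1 has {3} and table 1 has {5, 4, 1, 3, 2}, leaving only 6.
Round 1, table 5: round 1 has {3, 6} and table 5 has {5, 1, 2, 6}, leaving only 4.
Round 2, table 2: round 2 has {4, 1, 3, 2, 6} and table 2 has {4, 1, 3, 6}, leaving only 5.
Round 1, table 2: round 1 has {4, 3, 6} and table 2 has {5, 4, 1, 3, 6}, leaving only 2.
Round 1, table 4: round 1 has {4, 3, 2, 6} and table 4 has {5, 4, 3, 6}, leaving only 1.
Round 1, table 6: round 1 has {4, 1, 3, 2, 6} and table 6 has {4, 3, 2, 6}, leaving only 5.
So round 1 reads: 6 2 3 1 4 5.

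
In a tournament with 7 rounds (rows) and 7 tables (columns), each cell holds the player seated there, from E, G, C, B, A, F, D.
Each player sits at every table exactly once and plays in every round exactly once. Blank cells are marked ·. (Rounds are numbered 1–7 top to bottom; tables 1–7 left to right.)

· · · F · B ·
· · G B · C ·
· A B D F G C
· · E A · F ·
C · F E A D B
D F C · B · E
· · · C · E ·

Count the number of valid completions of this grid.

9

Round 1, table 1: eliminating its round and table leaves {E, G, A}.
Round 1, table 2: eliminating its round and table leaves {E, G, C, D}.
Round 1, table 3: eliminating its round and table leaves {A, D}.
Round 1, table 5: eliminating its round and table leaves {E, G, C, D}.
Round 1, table 7: eliminating its round and table leaves {G, A, D}.
Round 2, table 1: eliminating its round and table leaves {E, A, F}.
Round 2, table 2: eliminating its round and table leaves {E, D}.
Round 2, table 5: eliminating its round and table leaves {E, D}.
Round 2, table 7: eliminating its round and table leaves {A, F, D}.
Round 3, table 1: eliminating its round and table leaves {E}.
Round 4, table 1: eliminating its round and table leaves {G, B}.
Round 4, table 2: eliminating its round and table leaves {G, C, B, D}.
Round 4, table 5: eliminating its round and table leaves {G, C, D}.
Round 4, table 7: eliminating its round and table leaves {G, D}.
Round 5, table 2: eliminating its round and table leaves {G}.
Round 6, table 4: eliminating its round and table leaves {G}.
Round 6, table 6: eliminating its round and table leaves {A}.
Round 7, table 1: eliminating its round and table leaves {G, B, A, F}.
Round 7, table 2: eliminating its round and table leaves {G, B, D}.
Round 7, table 3: eliminating its round and table leaves {A, D}.
Round 7, table 5: eliminating its round and table leaves {G, D}.
Round 7, table 7: eliminating its round and table leaves {G, A, F, D}.
Enumerating the assignments across these blanks that avoid any round or table repeat gives 9 completions.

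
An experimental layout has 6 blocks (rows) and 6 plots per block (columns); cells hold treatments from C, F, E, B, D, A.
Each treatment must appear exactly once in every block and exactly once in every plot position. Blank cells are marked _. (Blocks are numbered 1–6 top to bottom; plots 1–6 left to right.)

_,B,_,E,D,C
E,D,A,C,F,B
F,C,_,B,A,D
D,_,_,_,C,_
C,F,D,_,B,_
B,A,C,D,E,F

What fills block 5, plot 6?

E

Block 1, plot 1: block 1 has {C, E, B, D} and plot 1 has {C, F, E, B, D}, leaving only A.
Block 1, plot 3: block 1 has {C, E, B, D, A} and plot 3 has {C, D, A}, leaving only F.
Block 3, plot 3: block 3 has {C, F, B, D, A} and plot 3 has {C, F, D, A}, leaving only E.
Block 4, plot 2: block 4 has {C, D} and plot 2 has {C, F, B, D, A}, leaving only E.
Block 4, plot 3: block 4 has {C, E, D} and plot 3 has {C, F, E, D, A}, leaving only B.
Block 4, plot 6: block 4 has {C, E, B, D} and plot 6 has {C, F, B, D}, leaving only A.
Block 5 already has {C, F, B, D} and plot 6 already has {C, F, B, D, A}, so block 5, plot 6 must be E.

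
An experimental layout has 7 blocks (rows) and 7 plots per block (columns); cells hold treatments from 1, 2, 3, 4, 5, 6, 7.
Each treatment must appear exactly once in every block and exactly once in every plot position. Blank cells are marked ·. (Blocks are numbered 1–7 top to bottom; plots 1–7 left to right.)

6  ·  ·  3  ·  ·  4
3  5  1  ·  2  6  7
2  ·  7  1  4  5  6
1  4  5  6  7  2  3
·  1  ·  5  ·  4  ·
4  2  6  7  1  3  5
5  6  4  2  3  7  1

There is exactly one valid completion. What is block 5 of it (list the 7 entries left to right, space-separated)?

Block 5, plot 1: block 5 has {1, 4, 5} and plot 1 has {1, 2, 3, 4, 5, 6}, leaving only 7.
Block 5, plot 5: block 5 has {1, 4, 5, 7} and plot 5 has {1, 2, 3, 4, 7}, leaving only 6.
Block 5, plot 7: block 5 has {1, 4, 5, 6, 7} and plot 7 has {1, 3, 4, 5, 6, 7}, leaving only 2.
Block 5, plot 3: block 5 has {1, 2, 4, 5, 6, 7} and plot 3 has {1, 4, 5, 6, 7}, leaving only 3.
So block 5 reads: 7 1 3 5 6 4 2.

7 1 3 5 6 4 2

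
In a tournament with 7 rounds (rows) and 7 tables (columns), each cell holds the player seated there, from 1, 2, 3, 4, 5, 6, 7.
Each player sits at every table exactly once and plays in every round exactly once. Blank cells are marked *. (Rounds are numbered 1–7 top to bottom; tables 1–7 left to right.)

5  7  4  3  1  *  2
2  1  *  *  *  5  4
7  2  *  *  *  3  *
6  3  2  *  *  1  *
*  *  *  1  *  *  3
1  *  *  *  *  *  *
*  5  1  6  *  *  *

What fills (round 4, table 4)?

Round 1, table 6: round 1 has {1, 2, 3, 4, 5, 7} and table 6 has {1, 3, 5}, leaving only 6.
Round 2, table 4: round 2 has {1, 2, 4, 5} and table 4 has {1, 3, 6}, leaving only 7.
Round 5, table 1: round 5 has {1, 3} and table 1 has {1, 2, 5, 6, 7}, leaving only 4.
Round 5, table 2: round 5 has {1, 3, 4} and table 2 has {1, 2, 3, 5, 7}, leaving only 6.
Round 6, table 2: round 6 has {1} and table 2 has {1, 2, 3, 5, 6, 7}, leaving only 4.
Round 7, table 1: round 7 has {1, 5, 6} and table 1 has {1, 2, 4, 5, 6, 7}, leaving only 3.
Round 7, table 7: round 7 has {1, 3, 5, 6} and table 7 has {2, 3, 4}, leaving only 7.
Round 4, table 7: round 4 has {1, 2, 3, 6} and table 7 has {2, 3, 4, 7}, leaving only 5.
Round 4 already has {1, 2, 3, 5, 6} and table 4 already has {1, 3, 6, 7}, so round 4, table 4 must be 4.

4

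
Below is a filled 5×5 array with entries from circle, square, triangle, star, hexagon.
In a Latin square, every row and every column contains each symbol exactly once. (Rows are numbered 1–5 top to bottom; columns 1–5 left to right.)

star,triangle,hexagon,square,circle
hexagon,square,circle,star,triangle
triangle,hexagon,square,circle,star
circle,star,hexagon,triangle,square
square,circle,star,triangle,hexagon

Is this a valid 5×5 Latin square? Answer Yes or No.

No

Every row is a permutation, but column 4 contains triangle twice (at rows 4 and 5).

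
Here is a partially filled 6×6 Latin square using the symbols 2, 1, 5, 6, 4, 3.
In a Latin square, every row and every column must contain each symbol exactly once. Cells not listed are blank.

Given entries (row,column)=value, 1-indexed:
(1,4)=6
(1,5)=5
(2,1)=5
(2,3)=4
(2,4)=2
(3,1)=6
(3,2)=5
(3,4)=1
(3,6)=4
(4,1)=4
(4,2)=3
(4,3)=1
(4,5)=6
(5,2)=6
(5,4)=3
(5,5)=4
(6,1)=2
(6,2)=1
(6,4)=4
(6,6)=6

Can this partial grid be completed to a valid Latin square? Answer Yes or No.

Row 2, column 2: row 2 together with column 2 already contain {2, 1, 5, 6, 4, 3} — every symbol — so nothing can go there. The grid has no valid completion.

No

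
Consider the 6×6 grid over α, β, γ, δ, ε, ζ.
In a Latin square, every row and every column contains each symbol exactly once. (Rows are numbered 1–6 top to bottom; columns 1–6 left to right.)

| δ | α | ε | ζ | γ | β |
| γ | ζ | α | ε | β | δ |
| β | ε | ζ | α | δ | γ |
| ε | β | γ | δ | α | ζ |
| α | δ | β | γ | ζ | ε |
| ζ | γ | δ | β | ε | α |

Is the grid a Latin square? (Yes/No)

Each row is a permutation of the 6 symbols, and so is each column.

Yes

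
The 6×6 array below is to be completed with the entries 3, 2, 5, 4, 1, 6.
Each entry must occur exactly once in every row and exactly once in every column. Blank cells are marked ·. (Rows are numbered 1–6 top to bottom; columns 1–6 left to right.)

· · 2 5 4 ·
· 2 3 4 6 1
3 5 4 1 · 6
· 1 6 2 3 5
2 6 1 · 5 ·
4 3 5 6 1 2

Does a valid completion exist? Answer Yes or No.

Row 1, column 2: row 1 together with column 2 already contain {3, 2, 5, 4, 1, 6} — every symbol — so nothing can go there. The grid has no valid completion.

No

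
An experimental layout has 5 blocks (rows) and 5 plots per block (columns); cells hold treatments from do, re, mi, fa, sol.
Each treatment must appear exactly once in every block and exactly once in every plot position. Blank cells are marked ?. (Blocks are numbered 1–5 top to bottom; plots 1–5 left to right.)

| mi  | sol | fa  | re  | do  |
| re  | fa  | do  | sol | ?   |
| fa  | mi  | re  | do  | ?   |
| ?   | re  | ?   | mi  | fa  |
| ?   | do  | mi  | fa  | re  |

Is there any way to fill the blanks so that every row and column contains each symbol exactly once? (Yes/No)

Yes

No block or plot among the givens repeats a symbol, and propagating forced cells runs into no contradiction.
One valid completion exists (for instance, mi sol fa re do / re fa do sol mi / fa mi re do sol / do re sol mi fa / sol do mi fa re).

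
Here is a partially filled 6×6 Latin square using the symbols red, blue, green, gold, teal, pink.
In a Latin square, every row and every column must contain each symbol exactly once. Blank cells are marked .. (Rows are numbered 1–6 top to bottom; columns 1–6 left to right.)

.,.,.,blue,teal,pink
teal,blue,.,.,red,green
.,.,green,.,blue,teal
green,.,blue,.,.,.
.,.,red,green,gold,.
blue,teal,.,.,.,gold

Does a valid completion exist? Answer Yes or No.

Row 1, column 3: row 1 has {blue, teal, pink} and column 3 has {red, blue, green}, so it must be gold.
Row 1, column 1: row 1 has {blue, gold, teal, pink} and column 1 has {blue, green, teal}, so it must be red.
Row 1, column 2: row 1 has {red, blue, gold, teal, pink} and column 2 has {blue, teal}, so it must be green.
Row 2, column 3: row 2 has {red, blue, green, teal} and column 3 has {red, blue, green, gold}, so it must be pink.
Now row 6, column 3: row 6 together with column 3 already contain {red, blue, green, gold, teal, pink} — every symbol — so nothing can go there. The grid has no valid completion.

No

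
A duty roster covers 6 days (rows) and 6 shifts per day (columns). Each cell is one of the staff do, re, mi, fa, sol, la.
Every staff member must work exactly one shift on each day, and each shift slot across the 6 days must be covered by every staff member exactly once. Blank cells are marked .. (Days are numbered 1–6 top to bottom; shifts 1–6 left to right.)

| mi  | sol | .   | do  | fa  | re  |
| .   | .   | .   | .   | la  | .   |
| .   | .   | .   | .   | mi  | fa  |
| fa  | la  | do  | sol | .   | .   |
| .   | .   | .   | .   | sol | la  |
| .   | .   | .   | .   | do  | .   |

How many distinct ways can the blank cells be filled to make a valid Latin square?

24

Day 1, shift 3: eliminating its day and shift leaves {la}.
Day 2, shift 1: eliminating its day and shift leaves {do, re, sol}.
Day 2, shift 2: eliminating its day and shift leaves {do, re, mi, fa}.
Day 2, shift 3: eliminating its day and shift leaves {re, mi, fa, sol}.
Day 2, shift 4: eliminating its day and shift leaves {re, mi, fa}.
Day 2, shift 6: eliminating its day and shift leaves {do, mi, sol}.
Day 3, shift 1: eliminating its day and shift leaves {do, re, sol, la}.
Day 3, shift 2: eliminating its day and shift leaves {do, re}.
Day 3, shift 3: eliminating its day and shift leaves {re, sol, la}.
Day 3, shift 4: eliminating its day and shift leaves {re, la}.
Day 4, shift 5: eliminating its day and shift leaves {re}.
Day 4, shift 6: eliminating its day and shift leaves {mi}.
Day 5, shift 1: eliminating its day and shift leaves {do, re}.
Day 5, shift 2: eliminating its day and shift leaves {do, re, mi, fa}.
Day 5, shift 3: eliminating its day and shift leaves {re, mi, fa}.
Day 5, shift 4: eliminating its day and shift leaves {re, mi, fa}.
Day 6, shift 1: eliminating its day and shift leaves {re, sol, la}.
Day 6, shift 2: eliminating its day and shift leaves {re, mi, fa}.
Day 6, shift 3: eliminating its day and shift leaves {re, mi, fa, sol, la}.
Day 6, shift 4: eliminating its day and shift leaves {re, mi, fa, la}.
Day 6, shift 6: eliminating its day and shift leaves {mi, sol}.
Enumerating the assignments across these blanks that avoid any day or shift repeat gives 24 completions.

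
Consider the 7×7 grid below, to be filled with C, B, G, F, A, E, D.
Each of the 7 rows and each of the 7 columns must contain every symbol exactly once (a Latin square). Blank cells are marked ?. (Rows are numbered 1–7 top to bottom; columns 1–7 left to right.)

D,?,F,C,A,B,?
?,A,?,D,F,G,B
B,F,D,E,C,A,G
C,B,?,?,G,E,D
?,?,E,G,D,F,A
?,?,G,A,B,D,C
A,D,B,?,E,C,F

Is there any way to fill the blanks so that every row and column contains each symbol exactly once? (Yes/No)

No

Row 5, column 1: row 5 together with column 1 already contain {C, B, G, F, A, E, D} — every symbol — so nothing can go there. The grid has no valid completion.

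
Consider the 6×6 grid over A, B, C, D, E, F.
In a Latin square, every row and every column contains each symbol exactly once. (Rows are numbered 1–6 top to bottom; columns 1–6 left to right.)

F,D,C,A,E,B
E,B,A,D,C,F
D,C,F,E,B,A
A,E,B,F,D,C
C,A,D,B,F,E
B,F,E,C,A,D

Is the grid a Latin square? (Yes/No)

Yes

Each row is a permutation of the 6 symbols, and so is each column.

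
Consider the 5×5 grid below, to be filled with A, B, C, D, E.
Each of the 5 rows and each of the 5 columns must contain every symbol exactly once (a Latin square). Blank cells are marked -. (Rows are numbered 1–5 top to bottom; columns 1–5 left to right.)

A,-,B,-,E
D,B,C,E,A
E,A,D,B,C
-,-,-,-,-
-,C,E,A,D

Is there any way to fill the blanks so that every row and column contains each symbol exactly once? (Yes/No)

No row or column among the givens repeats a symbol, and propagating forced cells runs into no contradiction.
One valid completion exists (for instance, A D B C E / D B C E A / E A D B C / C E A D B / B C E A D).

Yes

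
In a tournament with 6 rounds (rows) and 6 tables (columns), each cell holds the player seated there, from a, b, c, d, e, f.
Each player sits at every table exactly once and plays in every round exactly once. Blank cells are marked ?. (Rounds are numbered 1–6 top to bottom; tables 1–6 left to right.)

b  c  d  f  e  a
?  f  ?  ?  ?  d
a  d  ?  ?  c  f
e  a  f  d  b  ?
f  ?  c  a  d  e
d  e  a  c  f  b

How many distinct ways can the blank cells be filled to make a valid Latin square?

Round 2, table 1: eliminating its round and table leaves {c}.
Round 2, table 3: eliminating its round and table leaves {b, e}.
Round 2, table 4: eliminating its round and table leaves {b, e}.
Round 2, table 5: eliminating its round and table leaves {a}.
Round 3, table 3: eliminating its round and table leaves {b, e}.
Round 3, table 4: eliminating its round and table leaves {b, e}.
Round 4, table 6: eliminating its round and table leaves {c}.
Round 5, table 2: eliminating its round and table leaves {b}.
Enumerating the assignments across these blanks that avoid any round or table repeat gives 2 completions.

2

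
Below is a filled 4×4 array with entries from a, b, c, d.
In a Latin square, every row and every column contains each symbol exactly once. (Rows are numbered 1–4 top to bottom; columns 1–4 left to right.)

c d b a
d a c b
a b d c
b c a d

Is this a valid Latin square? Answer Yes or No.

Yes

Each row is a permutation of the 4 symbols, and so is each column.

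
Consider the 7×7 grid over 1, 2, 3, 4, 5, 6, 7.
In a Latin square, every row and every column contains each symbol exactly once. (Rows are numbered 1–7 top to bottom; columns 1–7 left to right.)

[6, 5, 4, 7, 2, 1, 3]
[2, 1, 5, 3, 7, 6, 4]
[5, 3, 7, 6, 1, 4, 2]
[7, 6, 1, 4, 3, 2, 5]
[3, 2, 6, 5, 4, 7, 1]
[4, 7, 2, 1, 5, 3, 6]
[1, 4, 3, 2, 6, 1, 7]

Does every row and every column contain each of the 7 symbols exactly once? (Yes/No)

Row 7 contains 1 twice (at columns 1 and 6), so it is not a permutation.

No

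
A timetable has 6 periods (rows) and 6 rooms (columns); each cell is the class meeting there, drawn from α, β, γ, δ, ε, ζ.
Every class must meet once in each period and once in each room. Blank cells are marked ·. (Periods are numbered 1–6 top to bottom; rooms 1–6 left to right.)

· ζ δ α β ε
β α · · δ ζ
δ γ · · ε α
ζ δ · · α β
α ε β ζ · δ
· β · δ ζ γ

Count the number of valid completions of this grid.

2

Period 1, room 1: eliminating its period and room leaves {γ}.
Period 2, room 3: eliminating its period and room leaves {γ, ε}.
Period 2, room 4: eliminating its period and room leaves {γ, ε}.
Period 3, room 3: eliminating its period and room leaves {ζ}.
Period 3, room 4: eliminating its period and room leaves {β}.
Period 4, room 3: eliminating its period and room leaves {γ, ε}.
Period 4, room 4: eliminating its period and room leaves {γ, ε}.
Period 5, room 5: eliminating its period and room leaves {γ}.
Period 6, room 1: eliminating its period and room leaves {ε}.
Period 6, room 3: eliminating its period and room leaves {α, ε}.
Enumerating the assignments across these blanks that avoid any period or room repeat gives 2 completions.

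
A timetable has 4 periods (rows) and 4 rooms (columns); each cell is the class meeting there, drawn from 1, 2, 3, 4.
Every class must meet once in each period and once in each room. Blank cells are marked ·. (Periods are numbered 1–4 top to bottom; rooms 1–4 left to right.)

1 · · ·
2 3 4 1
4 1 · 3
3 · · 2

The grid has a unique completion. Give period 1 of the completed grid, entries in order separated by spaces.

1 2 3 4

Period 1, room 4: period 1 has {1} and room 4 has {1, 2, 3}, leaving only 4.
Period 1, room 2: period 1 has {1, 4} and room 2 has {1, 3}, leaving only 2.
Period 1, room 3: period 1 has {1, 2, 4} and room 3 has {4}, leaving only 3.
So period 1 reads: 1 2 3 4.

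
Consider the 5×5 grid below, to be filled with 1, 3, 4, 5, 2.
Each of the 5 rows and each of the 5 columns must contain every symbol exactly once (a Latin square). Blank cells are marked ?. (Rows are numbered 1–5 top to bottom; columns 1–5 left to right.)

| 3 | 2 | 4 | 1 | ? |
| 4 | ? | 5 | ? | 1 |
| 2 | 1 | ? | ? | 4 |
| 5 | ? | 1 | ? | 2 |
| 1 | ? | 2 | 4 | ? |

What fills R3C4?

Row 1, column 5: row 1 has {1, 3, 4, 2} and column 5 has {1, 4, 2}, leaving only 5.
Row 2, column 2: row 2 has {1, 4, 5} and column 2 has {1, 2}, leaving only 3.
Row 2, column 4: row 2 has {1, 3, 4, 5} and column 4 has {1, 4}, leaving only 2.
Row 3, column 3: row 3 has {1, 4, 2} and column 3 has {1, 4, 5, 2}, leaving only 3.
Row 3 already has {1, 3, 4, 2} and column 4 already has {1, 4, 2}, so row 3, column 4 must be 5.

5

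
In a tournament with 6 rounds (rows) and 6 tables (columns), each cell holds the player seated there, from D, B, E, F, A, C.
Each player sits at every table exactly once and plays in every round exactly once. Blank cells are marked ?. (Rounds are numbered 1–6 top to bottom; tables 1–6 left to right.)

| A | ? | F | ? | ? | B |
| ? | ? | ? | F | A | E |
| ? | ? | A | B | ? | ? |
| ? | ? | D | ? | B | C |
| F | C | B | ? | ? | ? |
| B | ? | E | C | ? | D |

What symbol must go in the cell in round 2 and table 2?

B

Round 2, table 3: round 2 has {E, F, A} and table 3 has {D, B, E, F, A}, leaving only C.
Round 2, table 1: round 2 has {E, F, A, C} and table 1 has {B, F, A}, leaving only D.
Round 2 already has {D, E, F, A, C} and table 2 already has {C}, so round 2, table 2 must be B.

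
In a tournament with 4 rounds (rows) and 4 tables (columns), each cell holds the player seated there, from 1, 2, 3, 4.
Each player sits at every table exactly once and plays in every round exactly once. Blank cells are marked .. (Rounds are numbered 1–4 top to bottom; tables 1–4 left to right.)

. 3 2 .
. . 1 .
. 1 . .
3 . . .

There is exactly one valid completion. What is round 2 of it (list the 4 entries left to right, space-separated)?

2 4 1 3

Round 4, table 3: round 4 has {3} and table 3 has {1, 2}, leaving only 4.
Round 3, table 3: round 3 has {1} and table 3 has {1, 2, 4}, leaving only 3.
Round 4, table 2: round 4 has {3, 4} and table 2 has {1, 3}, leaving only 2.
Round 2, table 2: round 2 has {1} and table 2 has {1, 2, 3}, leaving only 4.
Round 2, table 1: round 2 has {1, 4} and table 1 has {3}, leaving only 2.
Round 2, table 4: round 2 has {1, 2, 4} and table 4 has {}, leaving only 3.
So round 2 reads: 2 4 1 3.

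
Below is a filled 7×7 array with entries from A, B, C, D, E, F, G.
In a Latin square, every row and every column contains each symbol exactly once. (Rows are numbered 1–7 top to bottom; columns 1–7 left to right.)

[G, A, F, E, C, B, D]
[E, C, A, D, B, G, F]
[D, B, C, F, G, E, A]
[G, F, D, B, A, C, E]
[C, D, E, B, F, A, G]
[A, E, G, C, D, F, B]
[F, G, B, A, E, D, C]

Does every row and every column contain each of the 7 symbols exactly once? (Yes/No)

Every row is a permutation, but column 4 contains B twice (at rows 4 and 5).

No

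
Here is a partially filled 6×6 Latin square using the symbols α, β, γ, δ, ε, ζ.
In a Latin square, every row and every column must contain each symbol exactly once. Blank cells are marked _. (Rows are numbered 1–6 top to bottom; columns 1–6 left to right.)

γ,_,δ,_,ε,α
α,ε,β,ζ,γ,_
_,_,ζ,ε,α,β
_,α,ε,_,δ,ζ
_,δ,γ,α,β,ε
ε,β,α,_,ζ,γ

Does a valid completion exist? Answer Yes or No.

Yes

No row or column among the givens repeats a symbol, and propagating forced cells runs into no contradiction.
One valid completion exists (for instance, γ ζ δ β ε α / α ε β ζ γ δ / δ γ ζ ε α β / β α ε γ δ ζ / ζ δ γ α β ε / ε β α δ ζ γ).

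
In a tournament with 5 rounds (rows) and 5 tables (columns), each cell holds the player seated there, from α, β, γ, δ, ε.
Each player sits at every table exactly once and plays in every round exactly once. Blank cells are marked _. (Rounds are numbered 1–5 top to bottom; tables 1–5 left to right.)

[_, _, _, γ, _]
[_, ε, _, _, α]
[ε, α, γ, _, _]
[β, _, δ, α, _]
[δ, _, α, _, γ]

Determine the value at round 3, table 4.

β

Round 1, table 1: round 1 has {γ} and table 1 has {β, δ, ε}, leaving only α.
Round 2, table 1: round 2 has {α, ε} and table 1 has {α, β, δ, ε}, leaving only γ.
Round 2, table 3: round 2 has {α, γ, ε} and table 3 has {α, γ, δ}, leaving only β.
Round 1, table 3: round 1 has {α, γ} and table 3 has {α, β, γ, δ}, leaving only ε.
Round 2, table 4: round 2 has {α, β, γ, ε} and table 4 has {α, γ}, leaving only δ.
Round 3 already has {α, γ, ε} and table 4 already has {α, γ, δ}, so round 3, table 4 must be β.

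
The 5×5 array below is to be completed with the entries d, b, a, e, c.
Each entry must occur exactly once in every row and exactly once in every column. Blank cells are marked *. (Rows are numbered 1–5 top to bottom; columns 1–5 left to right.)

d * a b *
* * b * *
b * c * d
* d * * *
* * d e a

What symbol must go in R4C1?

a

Row 3, column 4: row 3 has {d, b, c} and column 4 has {b, e}, leaving only a.
Row 3, column 2: row 3 has {d, b, a, c} and column 2 has {d}, leaving only e.
Row 1, column 2: row 1 has {d, b, a} and column 2 has {d, e}, leaving only c.
Row 1, column 5: row 1 has {d, b, a, c} and column 5 has {d, a}, leaving only e.
Row 2, column 2: row 2 has {b} and column 2 has {d, e, c}, leaving only a.
Row 2, column 5: row 2 has {b, a} and column 5 has {d, a, e}, leaving only c.
Row 2, column 1: row 2 has {b, a, c} and column 1 has {d, b}, leaving only e.
Row 2, column 4: row 2 has {b, a, e, c} and column 4 has {b, a, e}, leaving only d.
Row 4, column 3: row 4 has {d} and column 3 has {d, b, a, c}, leaving only e.
Row 4, column 4: row 4 has {d, e} and column 4 has {d, b, a, e}, leaving only c.
Row 4 already has {d, e, c} and column 1 already has {d, b, e}, so row 4, column 1 must be a.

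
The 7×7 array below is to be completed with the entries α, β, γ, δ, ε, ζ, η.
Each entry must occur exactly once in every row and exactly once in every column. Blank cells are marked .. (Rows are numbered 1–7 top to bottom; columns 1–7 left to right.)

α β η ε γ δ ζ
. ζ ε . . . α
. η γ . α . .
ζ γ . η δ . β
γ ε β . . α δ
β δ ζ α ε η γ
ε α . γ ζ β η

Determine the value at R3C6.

Row 2, column 6: row 2 has {α, ε, ζ} and column 6 has {α, β, δ, η}, leaving only γ.
Row 3, column 1: row 3 has {α, γ, η} and column 1 has {α, β, γ, ε, ζ}, leaving only δ.
Row 2, column 1: row 2 has {α, γ, ε, ζ} and column 1 has {α, β, γ, δ, ε, ζ}, leaving only η.
Row 2, column 5: row 2 has {α, γ, ε, ζ, η} and column 5 has {α, γ, δ, ε, ζ}, leaving only β.
Row 2, column 4: row 2 has {α, β, γ, ε, ζ, η} and column 4 has {α, γ, ε, η}, leaving only δ.
Row 3, column 7: row 3 has {α, γ, δ, η} and column 7 has {α, β, γ, δ, ζ, η}, leaving only ε.
Row 3 already has {α, γ, δ, ε, η} and column 6 already has {α, β, γ, δ, η}, so row 3, column 6 must be ζ.

ζ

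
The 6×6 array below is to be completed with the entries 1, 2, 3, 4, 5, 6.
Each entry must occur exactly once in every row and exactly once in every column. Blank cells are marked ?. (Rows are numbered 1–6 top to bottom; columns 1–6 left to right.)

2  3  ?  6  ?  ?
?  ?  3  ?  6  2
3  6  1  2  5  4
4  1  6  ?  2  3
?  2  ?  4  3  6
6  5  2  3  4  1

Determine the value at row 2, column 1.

Row 1, column 5: row 1 has {2, 3, 6} and column 5 has {2, 3, 4, 5, 6}, leaving only 1.
Row 1, column 6: row 1 has {1, 2, 3, 6} and column 6 has {1, 2, 3, 4, 6}, leaving only 5.
Row 1, column 3: row 1 has {1, 2, 3, 5, 6} and column 3 has {1, 2, 3, 6}, leaving only 4.
Row 2, column 2: row 2 has {2, 3, 6} and column 2 has {1, 2, 3, 5, 6}, leaving only 4.
Row 4, column 4: row 4 has {1, 2, 3, 4, 6} and column 4 has {2, 3, 4, 6}, leaving only 5.
Row 2, column 4: row 2 has {2, 3, 4, 6} and column 4 has {2, 3, 4, 5, 6}, leaving only 1.
Row 2 already has {1, 2, 3, 4, 6} and column 1 already has {2, 3, 4, 6}, so row 2, column 1 must be 5.

5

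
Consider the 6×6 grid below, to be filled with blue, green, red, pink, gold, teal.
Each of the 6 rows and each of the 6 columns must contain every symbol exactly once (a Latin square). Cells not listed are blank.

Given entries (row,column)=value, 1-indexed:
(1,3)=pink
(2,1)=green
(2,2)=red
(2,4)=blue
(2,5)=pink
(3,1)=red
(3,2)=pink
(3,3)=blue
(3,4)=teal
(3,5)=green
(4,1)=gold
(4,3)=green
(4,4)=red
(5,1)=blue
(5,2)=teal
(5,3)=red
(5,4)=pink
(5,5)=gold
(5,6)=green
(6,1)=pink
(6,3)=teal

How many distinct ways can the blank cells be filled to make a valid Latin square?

Row 1, column 1: eliminating its row and column leaves {teal}.
Row 1, column 2: eliminating its row and column leaves {blue, green, gold}.
Row 1, column 4: eliminating its row and column leaves {green, gold}.
Row 1, column 5: eliminating its row and column leaves {blue, red, teal}.
Row 1, column 6: eliminating its row and column leaves {blue, red, gold, teal}.
Row 2, column 3: eliminating its row and column leaves {gold}.
Row 2, column 6: eliminating its row and column leaves {gold, teal}.
Row 3, column 6: eliminating its row and column leaves {gold}.
Row 4, column 2: eliminating its row and column leaves {blue}.
Row 4, column 5: eliminating its row and column leaves {blue, teal}.
Row 4, column 6: eliminating its row and column leaves {blue, pink, teal}.
Row 6, column 2: eliminating its row and column leaves {blue, green, gold}.
Row 6, column 4: eliminating its row and column leaves {green, gold}.
Row 6, column 5: eliminating its row and column leaves {blue, red}.
Row 6, column 6: eliminating its row and column leaves {blue, red, gold}.
Enumerating the assignments across these blanks that avoid any row or column repeat gives 4 completions.

4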